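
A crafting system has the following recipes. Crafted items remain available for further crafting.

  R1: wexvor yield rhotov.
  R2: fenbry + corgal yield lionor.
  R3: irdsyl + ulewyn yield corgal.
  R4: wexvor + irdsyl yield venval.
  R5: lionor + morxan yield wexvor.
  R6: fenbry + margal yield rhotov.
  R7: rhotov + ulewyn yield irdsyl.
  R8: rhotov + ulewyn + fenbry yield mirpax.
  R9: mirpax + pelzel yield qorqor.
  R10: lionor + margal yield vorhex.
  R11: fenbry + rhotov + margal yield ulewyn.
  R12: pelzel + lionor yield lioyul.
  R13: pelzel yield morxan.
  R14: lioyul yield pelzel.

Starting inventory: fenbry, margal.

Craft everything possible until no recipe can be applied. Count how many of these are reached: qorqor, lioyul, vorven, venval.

0

qorqor would need mirpax and pelzel (R9), but pelzel is never obtained.
lioyul would need pelzel and lionor (R12), but pelzel is never obtained.
No rule produces vorven, and it is not given.
venval would need wexvor and irdsyl (R4), but wexvor is never obtained.
None of the 4 are reached.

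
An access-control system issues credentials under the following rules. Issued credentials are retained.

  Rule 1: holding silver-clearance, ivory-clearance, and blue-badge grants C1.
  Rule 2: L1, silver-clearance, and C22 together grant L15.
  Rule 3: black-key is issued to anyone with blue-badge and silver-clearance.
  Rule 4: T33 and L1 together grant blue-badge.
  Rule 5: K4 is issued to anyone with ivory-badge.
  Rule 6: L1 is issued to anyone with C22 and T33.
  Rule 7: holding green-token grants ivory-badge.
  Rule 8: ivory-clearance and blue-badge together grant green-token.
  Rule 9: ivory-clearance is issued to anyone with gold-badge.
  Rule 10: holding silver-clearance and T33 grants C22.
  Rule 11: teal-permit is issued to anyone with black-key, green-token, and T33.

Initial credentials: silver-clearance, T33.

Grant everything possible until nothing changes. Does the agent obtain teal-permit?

teal-permit would need black-key, green-token, and T33 (Rule 11), but green-token is never granted.

No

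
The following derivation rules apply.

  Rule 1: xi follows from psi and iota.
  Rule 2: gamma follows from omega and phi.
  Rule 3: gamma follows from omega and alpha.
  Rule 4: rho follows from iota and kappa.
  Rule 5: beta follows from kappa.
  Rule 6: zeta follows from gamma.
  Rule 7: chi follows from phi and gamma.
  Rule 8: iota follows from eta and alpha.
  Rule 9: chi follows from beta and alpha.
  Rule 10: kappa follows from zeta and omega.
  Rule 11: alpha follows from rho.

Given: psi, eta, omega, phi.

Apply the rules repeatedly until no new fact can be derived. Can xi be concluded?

No

xi would need psi and iota (Rule 1), but iota is never established.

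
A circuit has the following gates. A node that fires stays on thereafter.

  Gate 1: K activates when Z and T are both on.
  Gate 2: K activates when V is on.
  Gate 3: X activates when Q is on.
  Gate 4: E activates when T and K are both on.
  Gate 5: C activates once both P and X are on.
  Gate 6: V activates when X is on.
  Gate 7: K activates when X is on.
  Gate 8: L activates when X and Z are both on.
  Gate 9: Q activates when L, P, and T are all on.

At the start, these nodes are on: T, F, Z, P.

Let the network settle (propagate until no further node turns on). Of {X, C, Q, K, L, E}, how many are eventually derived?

2

Z and T are on, so K activates (Gate 1).
T and K are on, so E activates (Gate 4).
X would need Q (Gate 3), but Q never turns on.
C would need P and X (Gate 5), but X never turns on.
Q would need L, P, and T (Gate 9), but L never turns on.
K: reached.
L would need X and Z (Gate 8), but X never turns on.
E: reached.
Reached: K and E — 2 of the 6.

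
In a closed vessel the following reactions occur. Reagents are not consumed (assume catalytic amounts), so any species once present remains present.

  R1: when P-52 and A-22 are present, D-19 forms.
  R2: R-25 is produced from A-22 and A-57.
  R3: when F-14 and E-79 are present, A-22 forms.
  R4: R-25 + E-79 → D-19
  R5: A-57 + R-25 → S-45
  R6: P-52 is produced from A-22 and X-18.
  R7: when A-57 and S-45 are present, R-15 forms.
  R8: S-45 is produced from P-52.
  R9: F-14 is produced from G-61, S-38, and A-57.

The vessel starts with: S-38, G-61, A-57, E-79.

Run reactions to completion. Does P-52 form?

P-52 would need A-22 and X-18 (R6), but X-18 never forms.

No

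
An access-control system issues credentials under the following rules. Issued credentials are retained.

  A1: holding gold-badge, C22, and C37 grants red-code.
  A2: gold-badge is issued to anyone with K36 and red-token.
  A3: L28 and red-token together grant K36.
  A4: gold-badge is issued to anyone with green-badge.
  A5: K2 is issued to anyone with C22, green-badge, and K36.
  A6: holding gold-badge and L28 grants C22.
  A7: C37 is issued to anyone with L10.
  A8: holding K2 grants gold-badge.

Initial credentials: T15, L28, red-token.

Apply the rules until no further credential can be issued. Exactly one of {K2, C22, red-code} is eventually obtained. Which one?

Holding L28 and red-token grants K36 (A3).
Holding K36 and red-token grants gold-badge (A2).
Holding gold-badge and L28 grants C22 (A6).
red-code would need gold-badge, C22, and C37 (A1), but C37 is never granted. K2 would need C22, green-badge, and K36 (A5), but green-badge is never granted.

C22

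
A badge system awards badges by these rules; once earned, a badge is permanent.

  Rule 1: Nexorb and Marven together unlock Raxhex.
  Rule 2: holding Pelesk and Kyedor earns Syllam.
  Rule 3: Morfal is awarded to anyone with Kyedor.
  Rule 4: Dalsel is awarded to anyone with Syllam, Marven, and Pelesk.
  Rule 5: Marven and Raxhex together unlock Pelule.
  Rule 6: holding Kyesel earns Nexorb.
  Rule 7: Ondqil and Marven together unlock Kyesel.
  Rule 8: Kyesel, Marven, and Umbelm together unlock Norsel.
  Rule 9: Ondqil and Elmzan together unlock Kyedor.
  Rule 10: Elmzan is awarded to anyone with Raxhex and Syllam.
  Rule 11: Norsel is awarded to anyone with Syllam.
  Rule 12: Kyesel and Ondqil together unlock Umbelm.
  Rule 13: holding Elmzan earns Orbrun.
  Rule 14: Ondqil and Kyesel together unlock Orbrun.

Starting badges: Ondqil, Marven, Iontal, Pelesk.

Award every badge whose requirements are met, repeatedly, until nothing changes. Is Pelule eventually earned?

With Ondqil and Marven, Kyesel is earned (Rule 7).
With Kyesel, Nexorb is earned (Rule 6).
With Nexorb and Marven, Raxhex is earned (Rule 1).
With Marven and Raxhex, Pelule is earned (Rule 5).

Yes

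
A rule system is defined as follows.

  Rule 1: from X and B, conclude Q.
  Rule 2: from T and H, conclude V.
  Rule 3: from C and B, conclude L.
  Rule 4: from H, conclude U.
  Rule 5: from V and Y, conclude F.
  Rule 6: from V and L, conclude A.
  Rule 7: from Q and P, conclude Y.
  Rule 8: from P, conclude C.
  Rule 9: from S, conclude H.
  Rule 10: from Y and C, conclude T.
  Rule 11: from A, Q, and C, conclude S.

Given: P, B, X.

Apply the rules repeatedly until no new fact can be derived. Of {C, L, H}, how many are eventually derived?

2

P holds, so C follows (Rule 8).
From C and B, Rule 3 gives L.
C: reached.
L: reached.
H would need S (Rule 9), but S is never established.
Reached: C and L — 2 of the 3.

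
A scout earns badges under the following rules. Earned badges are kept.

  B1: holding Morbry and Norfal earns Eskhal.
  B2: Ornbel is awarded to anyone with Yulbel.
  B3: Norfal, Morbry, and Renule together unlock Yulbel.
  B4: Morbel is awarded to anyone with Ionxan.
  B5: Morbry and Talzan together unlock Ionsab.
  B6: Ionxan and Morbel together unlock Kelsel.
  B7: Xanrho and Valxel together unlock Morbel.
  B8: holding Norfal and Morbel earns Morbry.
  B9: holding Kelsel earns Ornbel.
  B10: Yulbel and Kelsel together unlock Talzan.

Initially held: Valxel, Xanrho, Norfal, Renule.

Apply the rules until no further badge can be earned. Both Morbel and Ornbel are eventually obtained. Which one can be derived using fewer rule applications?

Morbel

Morbel: With Xanrho and Valxel, Morbel is earned (B7). [1 rule application]
Ornbel: With Xanrho and Valxel, Morbel is earned (B7). With Norfal and Morbel, Morbry is earned (B8). With Norfal, Morbry, and Renule, Yulbel is earned (B3). With Yulbel, Ornbel is earned (B2). [4 rule applications]
Morbel needs fewer.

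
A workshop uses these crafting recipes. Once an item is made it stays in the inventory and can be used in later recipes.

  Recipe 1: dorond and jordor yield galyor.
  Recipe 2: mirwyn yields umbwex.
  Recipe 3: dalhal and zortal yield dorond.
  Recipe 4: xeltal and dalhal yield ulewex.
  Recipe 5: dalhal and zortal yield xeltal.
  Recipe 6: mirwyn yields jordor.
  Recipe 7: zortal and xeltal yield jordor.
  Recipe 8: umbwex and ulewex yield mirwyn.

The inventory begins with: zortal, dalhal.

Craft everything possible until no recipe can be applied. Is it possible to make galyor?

Yes

dalhal and zortal → xeltal (Recipe 5).
dalhal and zortal → dorond (Recipe 3).
zortal and xeltal → jordor (Recipe 7).
dorond and jordor → galyor (Recipe 1).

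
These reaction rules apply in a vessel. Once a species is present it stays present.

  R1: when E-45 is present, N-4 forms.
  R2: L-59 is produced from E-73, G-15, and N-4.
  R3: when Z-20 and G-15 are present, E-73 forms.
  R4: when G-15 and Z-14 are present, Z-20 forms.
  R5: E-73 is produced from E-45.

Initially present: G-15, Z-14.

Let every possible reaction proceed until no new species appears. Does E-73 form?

Yes

G-15 and Z-14 present → Z-20 forms (R4).
Z-20 and G-15 present → E-73 forms (R3).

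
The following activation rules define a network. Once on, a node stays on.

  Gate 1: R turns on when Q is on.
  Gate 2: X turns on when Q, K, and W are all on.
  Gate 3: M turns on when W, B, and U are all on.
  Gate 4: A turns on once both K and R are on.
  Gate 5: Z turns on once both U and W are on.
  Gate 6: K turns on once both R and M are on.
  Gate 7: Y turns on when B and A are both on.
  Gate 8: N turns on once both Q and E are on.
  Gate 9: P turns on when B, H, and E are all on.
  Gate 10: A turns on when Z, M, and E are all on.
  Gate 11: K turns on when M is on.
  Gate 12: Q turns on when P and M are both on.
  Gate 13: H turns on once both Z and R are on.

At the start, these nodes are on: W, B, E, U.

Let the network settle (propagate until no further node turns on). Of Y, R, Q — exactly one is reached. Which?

Y

Gate 3: W, B, and U on → M on.
Gate 5: U and W on → Z on.
Gate 10: Z, M, and E on → A on.
B and A are on, so Y turns on (Gate 7).
Q would need P and M (Gate 12), but P never turns on. R would need Q (Gate 1), but Q never turns on.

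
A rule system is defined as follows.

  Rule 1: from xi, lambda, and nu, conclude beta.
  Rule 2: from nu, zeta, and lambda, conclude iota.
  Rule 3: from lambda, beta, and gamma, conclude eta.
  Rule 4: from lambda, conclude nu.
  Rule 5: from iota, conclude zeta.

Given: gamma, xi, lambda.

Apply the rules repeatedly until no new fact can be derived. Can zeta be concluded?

zeta would need iota (Rule 5), but iota is never established.

No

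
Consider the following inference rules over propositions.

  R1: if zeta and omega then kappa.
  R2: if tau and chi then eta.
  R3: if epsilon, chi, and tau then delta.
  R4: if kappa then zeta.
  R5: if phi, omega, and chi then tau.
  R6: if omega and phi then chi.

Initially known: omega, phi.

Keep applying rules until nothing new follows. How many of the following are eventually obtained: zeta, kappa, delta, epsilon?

0

zeta would need kappa (R4), but kappa is never established.
kappa would need zeta and omega (R1), but zeta is never established.
delta would need epsilon, chi, and tau (R3), but epsilon is never established.
No rule produces epsilon, and it is not given.
None of the 4 are reached.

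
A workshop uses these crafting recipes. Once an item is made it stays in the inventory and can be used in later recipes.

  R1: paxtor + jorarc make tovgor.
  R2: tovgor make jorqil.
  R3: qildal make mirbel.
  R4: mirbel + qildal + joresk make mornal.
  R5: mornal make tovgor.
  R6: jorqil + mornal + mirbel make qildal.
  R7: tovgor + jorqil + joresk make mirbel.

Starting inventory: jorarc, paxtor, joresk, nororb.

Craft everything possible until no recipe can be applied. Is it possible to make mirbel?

Using R1, paxtor and jorarc make tovgor.
tovgor → jorqil (R2).
Using R7, tovgor, jorqil, and joresk make mirbel.

Yes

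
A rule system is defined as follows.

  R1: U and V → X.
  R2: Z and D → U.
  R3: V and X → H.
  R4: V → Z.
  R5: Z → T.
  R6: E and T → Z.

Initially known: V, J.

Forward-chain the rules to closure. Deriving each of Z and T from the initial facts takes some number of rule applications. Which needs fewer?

Z

Z: From V, R4 gives Z. [1 rule application]
T: V holds, so Z follows (R4). Z holds, so T follows (R5). [2 rule applications]
Z needs fewer.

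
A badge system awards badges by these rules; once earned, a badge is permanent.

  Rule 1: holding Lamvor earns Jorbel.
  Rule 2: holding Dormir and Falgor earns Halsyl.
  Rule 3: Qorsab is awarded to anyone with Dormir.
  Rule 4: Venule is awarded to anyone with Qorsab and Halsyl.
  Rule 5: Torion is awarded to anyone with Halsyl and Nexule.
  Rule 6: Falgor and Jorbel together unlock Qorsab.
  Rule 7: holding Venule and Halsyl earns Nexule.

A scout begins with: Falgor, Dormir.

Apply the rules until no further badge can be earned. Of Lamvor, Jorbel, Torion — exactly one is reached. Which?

Torion

With Dormir and Falgor, Halsyl is earned (Rule 2).
With Dormir, Qorsab is earned (Rule 3).
With Qorsab and Halsyl, Venule is earned (Rule 4).
With Venule and Halsyl, Nexule is earned (Rule 7).
With Halsyl and Nexule, Torion is earned (Rule 5).
Jorbel would need Lamvor (Rule 1), but Lamvor is never earned. No rule produces Lamvor, and it is not given.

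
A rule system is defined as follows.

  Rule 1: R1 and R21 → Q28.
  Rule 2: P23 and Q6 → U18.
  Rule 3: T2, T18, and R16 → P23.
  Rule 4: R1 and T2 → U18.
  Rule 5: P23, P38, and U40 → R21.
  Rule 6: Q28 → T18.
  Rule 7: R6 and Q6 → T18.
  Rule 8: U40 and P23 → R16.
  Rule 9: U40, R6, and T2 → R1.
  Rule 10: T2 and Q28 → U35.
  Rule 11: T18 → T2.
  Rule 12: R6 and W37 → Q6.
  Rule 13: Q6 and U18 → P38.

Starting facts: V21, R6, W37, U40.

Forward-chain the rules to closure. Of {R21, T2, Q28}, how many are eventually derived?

1

From R6 and W37, Rule 12 gives Q6.
From R6 and Q6, Rule 7 gives T18.
From T18, Rule 11 gives T2.
R21 would need P23, P38, and U40 (Rule 5), but P23 is never established.
T2: reached.
Q28 would need R1 and R21 (Rule 1), but R21 is never established.
Reached: T2 — 1 of the 3.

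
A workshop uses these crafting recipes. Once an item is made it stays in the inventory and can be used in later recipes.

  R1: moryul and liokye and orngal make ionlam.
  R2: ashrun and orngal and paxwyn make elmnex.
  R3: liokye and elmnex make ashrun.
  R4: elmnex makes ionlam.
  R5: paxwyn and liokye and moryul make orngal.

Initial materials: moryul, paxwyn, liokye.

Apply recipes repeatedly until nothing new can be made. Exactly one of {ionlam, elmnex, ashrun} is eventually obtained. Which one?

paxwyn and liokye and moryul → orngal (R5).
Using R1, moryul, liokye, and orngal make ionlam.
ashrun would need liokye and elmnex (R3), but elmnex is never obtained. elmnex would need ashrun, orngal, and paxwyn (R2), but ashrun is never obtained.

ionlam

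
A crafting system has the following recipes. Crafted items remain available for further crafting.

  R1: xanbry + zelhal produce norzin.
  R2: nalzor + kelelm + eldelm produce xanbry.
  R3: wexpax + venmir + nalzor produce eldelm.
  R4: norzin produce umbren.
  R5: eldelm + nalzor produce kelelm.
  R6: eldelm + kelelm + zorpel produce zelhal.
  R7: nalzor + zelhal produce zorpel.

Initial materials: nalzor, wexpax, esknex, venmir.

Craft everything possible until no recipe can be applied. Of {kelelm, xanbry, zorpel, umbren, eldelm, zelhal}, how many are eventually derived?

3

wexpax + venmir + nalzor → eldelm (R3).
Using R5, eldelm and nalzor make kelelm.
nalzor + kelelm + eldelm → xanbry (R2).
kelelm: reached.
xanbry: reached.
zorpel would need nalzor and zelhal (R7), but zelhal is never obtained.
umbren would need norzin (R4), but norzin is never obtained.
eldelm: reached.
zelhal would need eldelm, kelelm, and zorpel (R6), but zorpel is never obtained.
Reached: kelelm, xanbry, and eldelm — 3 of the 6.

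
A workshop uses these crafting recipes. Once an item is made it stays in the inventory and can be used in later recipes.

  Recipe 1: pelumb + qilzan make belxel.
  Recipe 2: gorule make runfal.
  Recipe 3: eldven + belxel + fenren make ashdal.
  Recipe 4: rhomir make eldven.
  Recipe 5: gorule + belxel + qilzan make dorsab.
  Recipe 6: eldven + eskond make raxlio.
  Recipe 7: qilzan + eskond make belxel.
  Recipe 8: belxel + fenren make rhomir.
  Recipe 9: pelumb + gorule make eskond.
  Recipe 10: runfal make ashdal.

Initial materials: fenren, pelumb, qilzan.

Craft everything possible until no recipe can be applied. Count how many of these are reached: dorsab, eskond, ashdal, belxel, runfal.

2

Using Recipe 1, pelumb and qilzan make belxel.
Using Recipe 8, belxel and fenren make rhomir.
Using Recipe 4, rhomir makes eldven.
Using Recipe 3, eldven, belxel, and fenren make ashdal.
dorsab would need gorule, belxel, and qilzan (Recipe 5), but gorule is never obtained.
eskond would need pelumb and gorule (Recipe 9), but gorule is never obtained.
ashdal: reached.
belxel: reached.
runfal would need gorule (Recipe 2), but gorule is never obtained.
Reached: ashdal and belxel — 2 of the 5.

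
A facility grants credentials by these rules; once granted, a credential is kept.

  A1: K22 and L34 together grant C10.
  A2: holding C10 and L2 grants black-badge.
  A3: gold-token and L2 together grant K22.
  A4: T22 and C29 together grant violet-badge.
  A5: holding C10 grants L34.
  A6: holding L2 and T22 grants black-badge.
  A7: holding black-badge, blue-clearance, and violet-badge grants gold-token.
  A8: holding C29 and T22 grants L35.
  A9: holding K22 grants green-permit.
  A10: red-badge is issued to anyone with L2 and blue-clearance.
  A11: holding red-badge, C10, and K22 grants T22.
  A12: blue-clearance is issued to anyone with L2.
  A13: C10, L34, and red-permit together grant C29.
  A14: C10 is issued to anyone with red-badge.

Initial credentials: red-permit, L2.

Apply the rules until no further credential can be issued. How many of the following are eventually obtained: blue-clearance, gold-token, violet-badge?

1

Holding L2 grants blue-clearance (A12).
blue-clearance: reached.
gold-token would need black-badge, blue-clearance, and violet-badge (A7), but violet-badge is never granted.
violet-badge would need T22 and C29 (A4), but T22 is never granted.
Reached: blue-clearance — 1 of the 3.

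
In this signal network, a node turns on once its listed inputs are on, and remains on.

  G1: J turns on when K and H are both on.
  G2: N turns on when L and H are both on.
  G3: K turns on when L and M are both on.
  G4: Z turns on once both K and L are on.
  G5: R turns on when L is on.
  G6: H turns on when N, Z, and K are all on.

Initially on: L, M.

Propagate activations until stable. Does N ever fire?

N would need L and H (G2), but H never turns on.

No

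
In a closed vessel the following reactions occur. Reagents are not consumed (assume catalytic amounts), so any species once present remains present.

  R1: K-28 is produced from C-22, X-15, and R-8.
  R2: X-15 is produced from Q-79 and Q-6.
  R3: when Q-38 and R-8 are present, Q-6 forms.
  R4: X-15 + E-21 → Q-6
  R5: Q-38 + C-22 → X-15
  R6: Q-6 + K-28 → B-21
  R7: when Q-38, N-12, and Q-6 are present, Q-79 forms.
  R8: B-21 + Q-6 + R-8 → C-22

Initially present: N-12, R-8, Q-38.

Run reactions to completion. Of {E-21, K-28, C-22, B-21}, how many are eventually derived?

No rule produces E-21, and it is not given.
K-28 would need C-22, X-15, and R-8 (R1), but C-22 never forms.
C-22 would need B-21, Q-6, and R-8 (R8), but B-21 never forms.
B-21 would need Q-6 and K-28 (R6), but K-28 never forms.
None of the 4 are reached.

0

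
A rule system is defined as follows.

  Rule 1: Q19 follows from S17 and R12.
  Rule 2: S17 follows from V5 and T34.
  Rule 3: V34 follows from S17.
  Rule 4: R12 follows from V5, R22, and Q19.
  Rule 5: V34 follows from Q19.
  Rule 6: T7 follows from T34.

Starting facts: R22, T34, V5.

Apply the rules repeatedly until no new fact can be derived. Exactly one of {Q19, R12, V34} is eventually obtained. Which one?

V5 and T34 hold, so S17 follows (Rule 2).
From S17, Rule 3 gives V34.
R12 would need V5, R22, and Q19 (Rule 4), but Q19 is never established. Q19 would need S17 and R12 (Rule 1), but R12 is never established.

V34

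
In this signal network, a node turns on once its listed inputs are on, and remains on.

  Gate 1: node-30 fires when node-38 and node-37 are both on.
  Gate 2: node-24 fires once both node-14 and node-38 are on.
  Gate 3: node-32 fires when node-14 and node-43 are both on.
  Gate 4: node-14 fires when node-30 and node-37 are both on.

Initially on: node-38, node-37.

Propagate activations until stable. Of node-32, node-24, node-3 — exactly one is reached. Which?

node-38 and node-37 are on, so node-30 fires (Gate 1).
node-30 and node-37 are on, so node-14 fires (Gate 4).
node-14 and node-38 are on, so node-24 fires (Gate 2).
node-32 would need node-14 and node-43 (Gate 3), but node-43 never turns on. No rule produces node-3, and it is not given.

node-24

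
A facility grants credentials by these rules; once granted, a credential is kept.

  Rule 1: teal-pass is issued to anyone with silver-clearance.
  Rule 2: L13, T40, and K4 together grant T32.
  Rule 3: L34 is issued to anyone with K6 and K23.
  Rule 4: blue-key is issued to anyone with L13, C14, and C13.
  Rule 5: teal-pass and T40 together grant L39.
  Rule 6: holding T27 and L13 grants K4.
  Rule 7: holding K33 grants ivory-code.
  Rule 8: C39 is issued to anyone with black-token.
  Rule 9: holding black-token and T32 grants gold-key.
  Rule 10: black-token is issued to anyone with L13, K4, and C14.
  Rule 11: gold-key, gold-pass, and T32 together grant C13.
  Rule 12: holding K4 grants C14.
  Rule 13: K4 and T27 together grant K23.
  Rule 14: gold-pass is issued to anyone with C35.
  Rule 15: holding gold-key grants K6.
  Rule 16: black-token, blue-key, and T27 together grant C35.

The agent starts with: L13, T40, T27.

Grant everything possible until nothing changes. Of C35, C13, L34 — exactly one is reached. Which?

Holding T27 and L13 grants K4 (Rule 6).
Holding L13, T40, and K4 grants T32 (Rule 2).
Holding K4 grants C14 (Rule 12).
Holding K4 and T27 grants K23 (Rule 13).
Holding L13, K4, and C14 grants black-token (Rule 10).
Holding black-token and T32 grants gold-key (Rule 9).
Holding gold-key grants K6 (Rule 15).
Holding K6 and K23 grants L34 (Rule 3).
C35 would need black-token, blue-key, and T27 (Rule 16), but blue-key is never granted. C13 would need gold-key, gold-pass, and T32 (Rule 11), but gold-pass is never granted.

L34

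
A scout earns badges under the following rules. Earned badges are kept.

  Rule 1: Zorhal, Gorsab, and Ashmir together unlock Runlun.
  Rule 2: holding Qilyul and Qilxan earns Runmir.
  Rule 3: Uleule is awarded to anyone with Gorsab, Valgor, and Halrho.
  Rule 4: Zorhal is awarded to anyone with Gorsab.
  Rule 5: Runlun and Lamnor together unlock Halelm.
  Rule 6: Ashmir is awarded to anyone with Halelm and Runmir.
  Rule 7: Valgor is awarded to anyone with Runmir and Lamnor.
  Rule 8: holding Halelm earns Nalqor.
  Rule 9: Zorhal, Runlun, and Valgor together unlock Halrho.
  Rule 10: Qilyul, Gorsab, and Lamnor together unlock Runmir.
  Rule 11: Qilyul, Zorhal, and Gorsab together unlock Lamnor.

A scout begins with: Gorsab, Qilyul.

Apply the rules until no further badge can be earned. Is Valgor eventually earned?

With Gorsab, Zorhal is earned (Rule 4).
With Qilyul, Zorhal, and Gorsab, Lamnor is earned (Rule 11).
With Qilyul, Gorsab, and Lamnor, Runmir is earned (Rule 10).
With Runmir and Lamnor, Valgor is earned (Rule 7).

Yes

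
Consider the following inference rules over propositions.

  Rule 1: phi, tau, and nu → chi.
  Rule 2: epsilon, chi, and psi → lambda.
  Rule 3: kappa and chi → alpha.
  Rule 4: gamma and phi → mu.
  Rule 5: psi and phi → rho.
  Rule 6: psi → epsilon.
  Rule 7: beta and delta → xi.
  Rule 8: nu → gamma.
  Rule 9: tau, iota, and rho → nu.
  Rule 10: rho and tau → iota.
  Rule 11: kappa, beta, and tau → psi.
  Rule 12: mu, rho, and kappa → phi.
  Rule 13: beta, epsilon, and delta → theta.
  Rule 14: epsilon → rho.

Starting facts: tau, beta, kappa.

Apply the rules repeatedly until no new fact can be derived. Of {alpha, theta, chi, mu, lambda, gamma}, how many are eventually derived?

1

kappa, beta, and tau hold, so psi follows (Rule 11).
psi holds, so epsilon follows (Rule 6).
From epsilon, Rule 14 gives rho.
From rho and tau, Rule 10 gives iota.
tau, iota, and rho hold, so nu follows (Rule 9).
From nu, Rule 8 gives gamma.
alpha would need kappa and chi (Rule 3), but chi is never established.
theta would need beta, epsilon, and delta (Rule 13), but delta is never established.
chi would need phi, tau, and nu (Rule 1), but phi is never established.
mu would need gamma and phi (Rule 4), but phi is never established.
lambda would need epsilon, chi, and psi (Rule 2), but chi is never established.
gamma: reached.
Reached: gamma — 1 of the 6.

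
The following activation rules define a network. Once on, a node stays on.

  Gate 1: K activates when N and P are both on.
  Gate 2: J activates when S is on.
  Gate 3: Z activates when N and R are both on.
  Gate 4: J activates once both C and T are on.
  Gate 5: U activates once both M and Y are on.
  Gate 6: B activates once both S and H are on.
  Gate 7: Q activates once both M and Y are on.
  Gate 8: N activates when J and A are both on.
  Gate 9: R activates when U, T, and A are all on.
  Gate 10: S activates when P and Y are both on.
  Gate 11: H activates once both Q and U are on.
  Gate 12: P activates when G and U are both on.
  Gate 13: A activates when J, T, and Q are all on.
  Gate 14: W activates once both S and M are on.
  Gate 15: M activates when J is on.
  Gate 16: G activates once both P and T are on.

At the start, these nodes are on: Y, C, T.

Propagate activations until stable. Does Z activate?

Yes

C and T are on, so J activates (Gate 4).
J is on, so M activates (Gate 15).
M and Y are on, so Q activates (Gate 7).
Gate 5: M and Y on → U on.
Gate 13: J, T, and Q on → A on.
Gate 9: U, T, and A on → R on.
Gate 8: J and A on → N on.
Gate 3: N and R on → Z on.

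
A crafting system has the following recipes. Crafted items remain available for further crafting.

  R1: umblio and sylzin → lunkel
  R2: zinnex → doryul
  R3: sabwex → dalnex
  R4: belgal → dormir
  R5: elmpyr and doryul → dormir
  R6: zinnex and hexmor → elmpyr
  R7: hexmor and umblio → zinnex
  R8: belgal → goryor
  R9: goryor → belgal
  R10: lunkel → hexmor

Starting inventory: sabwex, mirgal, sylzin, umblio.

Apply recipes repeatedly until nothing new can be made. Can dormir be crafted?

Yes

Using R1, umblio and sylzin make lunkel.
Using R10, lunkel makes hexmor.
Using R7, hexmor and umblio make zinnex.
zinnex and hexmor → elmpyr (R6).
zinnex → doryul (R2).
Using R5, elmpyr and doryul make dormir.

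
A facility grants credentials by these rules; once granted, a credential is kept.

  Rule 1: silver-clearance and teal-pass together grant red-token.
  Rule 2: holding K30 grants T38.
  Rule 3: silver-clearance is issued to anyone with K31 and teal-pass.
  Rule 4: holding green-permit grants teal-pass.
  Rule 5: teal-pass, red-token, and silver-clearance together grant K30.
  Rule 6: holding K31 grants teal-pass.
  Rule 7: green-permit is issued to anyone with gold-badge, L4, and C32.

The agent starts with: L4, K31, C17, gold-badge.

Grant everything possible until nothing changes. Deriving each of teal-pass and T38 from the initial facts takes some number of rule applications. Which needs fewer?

teal-pass

teal-pass: Holding K31 grants teal-pass (Rule 6). [1 rule application]
T38: Holding K31 grants teal-pass (Rule 6). Holding K31 and teal-pass grants silver-clearance (Rule 3). Holding silver-clearance and teal-pass grants red-token (Rule 1). Holding teal-pass, red-token, and silver-clearance grants K30 (Rule 5). Holding K30 grants T38 (Rule 2). [5 rule applications]
teal-pass needs fewer.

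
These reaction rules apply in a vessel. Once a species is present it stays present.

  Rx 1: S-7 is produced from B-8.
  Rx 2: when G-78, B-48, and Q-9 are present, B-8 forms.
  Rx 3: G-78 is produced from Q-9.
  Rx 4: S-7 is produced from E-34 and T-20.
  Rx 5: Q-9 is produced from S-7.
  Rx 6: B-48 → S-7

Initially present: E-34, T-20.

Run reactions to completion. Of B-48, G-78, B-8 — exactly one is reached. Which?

E-34 and T-20 present → S-7 forms (Rx 4).
S-7 present → Q-9 forms (Rx 5).
Q-9 present → G-78 forms (Rx 3).
No rule produces B-48, and it is not given. B-8 would need G-78, B-48, and Q-9 (Rx 2), but B-48 never forms.

G-78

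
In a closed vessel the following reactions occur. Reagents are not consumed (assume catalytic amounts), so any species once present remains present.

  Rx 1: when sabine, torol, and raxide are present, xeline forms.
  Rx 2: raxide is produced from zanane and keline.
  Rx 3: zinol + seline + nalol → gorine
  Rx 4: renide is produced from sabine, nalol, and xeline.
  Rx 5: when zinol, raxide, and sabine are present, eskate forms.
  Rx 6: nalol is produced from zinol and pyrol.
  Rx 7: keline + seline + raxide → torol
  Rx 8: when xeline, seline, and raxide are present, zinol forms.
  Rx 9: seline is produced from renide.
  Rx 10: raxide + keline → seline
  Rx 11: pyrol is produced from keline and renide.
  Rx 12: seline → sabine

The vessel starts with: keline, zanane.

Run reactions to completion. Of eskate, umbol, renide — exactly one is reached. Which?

eskate

zanane and keline present → raxide forms (Rx 2).
raxide and keline present → seline forms (Rx 10).
keline, seline, and raxide present → torol forms (Rx 7).
seline present → sabine forms (Rx 12).
sabine, torol, and raxide present → xeline forms (Rx 1).
xeline, seline, and raxide present → zinol forms (Rx 8).
zinol, raxide, and sabine present → eskate forms (Rx 5).
No rule produces umbol, and it is not given. renide would need sabine, nalol, and xeline (Rx 4), but nalol never forms.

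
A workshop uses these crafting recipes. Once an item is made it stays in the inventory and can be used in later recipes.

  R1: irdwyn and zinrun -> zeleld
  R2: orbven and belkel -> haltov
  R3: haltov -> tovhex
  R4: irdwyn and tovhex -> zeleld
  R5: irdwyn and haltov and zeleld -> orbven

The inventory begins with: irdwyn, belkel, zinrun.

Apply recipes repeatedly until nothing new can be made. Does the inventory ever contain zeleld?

Using R1, irdwyn and zinrun make zeleld.

Yes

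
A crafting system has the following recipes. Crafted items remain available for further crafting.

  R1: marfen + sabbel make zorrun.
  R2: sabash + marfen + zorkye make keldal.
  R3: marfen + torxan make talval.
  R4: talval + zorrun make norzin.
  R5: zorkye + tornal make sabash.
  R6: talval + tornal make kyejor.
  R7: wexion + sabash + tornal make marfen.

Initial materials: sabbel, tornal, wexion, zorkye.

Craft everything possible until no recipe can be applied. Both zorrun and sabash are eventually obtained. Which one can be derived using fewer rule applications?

sabash: Using R5, zorkye and tornal make sabash. [1 rule application]
zorrun: zorkye + tornal → sabash (R5). Using R7, wexion, sabash, and tornal make marfen. Using R1, marfen and sabbel make zorrun. [3 rule applications]
sabash needs fewer.

sabash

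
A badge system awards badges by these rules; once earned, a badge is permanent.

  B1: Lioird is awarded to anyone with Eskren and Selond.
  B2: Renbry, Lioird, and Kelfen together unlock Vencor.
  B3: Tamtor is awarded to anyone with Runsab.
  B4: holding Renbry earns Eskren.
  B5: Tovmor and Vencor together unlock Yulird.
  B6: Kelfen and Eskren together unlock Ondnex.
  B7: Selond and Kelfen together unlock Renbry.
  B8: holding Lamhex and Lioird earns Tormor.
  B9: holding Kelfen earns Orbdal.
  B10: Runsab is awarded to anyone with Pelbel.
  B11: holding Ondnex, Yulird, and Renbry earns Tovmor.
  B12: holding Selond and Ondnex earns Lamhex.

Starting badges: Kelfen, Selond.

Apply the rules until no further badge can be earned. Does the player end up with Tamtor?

Tamtor would need Runsab (B3), but Runsab is never earned.

No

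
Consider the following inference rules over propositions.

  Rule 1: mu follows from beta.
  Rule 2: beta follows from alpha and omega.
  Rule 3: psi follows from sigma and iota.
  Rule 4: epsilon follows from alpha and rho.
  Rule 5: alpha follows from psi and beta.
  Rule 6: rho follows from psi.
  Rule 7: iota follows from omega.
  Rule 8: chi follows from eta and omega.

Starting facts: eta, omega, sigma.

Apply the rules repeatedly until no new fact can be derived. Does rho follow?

From omega, Rule 7 gives iota.
From sigma and iota, Rule 3 gives psi.
psi holds, so rho follows (Rule 6).

Yes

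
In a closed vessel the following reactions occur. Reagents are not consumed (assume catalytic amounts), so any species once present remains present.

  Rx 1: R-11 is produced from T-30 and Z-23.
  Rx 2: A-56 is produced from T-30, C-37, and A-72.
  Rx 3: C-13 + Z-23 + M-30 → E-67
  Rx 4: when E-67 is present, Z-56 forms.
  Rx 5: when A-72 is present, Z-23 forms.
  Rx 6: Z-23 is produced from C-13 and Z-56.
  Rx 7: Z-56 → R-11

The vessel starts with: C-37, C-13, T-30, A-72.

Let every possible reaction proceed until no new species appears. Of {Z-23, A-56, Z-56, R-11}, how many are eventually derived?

3

T-30, C-37, and A-72 present → A-56 forms (Rx 2).
A-72 present → Z-23 forms (Rx 5).
T-30 and Z-23 present → R-11 forms (Rx 1).
Z-23: reached.
A-56: reached.
Z-56 would need E-67 (Rx 4), but E-67 never forms.
R-11: reached.
Reached: Z-23, A-56, and R-11 — 3 of the 4.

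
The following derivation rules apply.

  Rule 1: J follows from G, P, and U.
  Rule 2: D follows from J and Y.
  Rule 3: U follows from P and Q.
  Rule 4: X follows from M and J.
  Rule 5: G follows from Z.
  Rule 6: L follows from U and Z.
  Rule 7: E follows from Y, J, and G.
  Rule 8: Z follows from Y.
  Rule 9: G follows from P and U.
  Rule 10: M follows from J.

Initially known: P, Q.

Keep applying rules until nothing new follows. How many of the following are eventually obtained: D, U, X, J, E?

3

From P and Q, Rule 3 gives U.
From P and U, Rule 9 gives G.
From G, P, and U, Rule 1 gives J.
J holds, so M follows (Rule 10).
M and J hold, so X follows (Rule 4).
D would need J and Y (Rule 2), but Y is never established.
U: reached.
X: reached.
J: reached.
E would need Y, J, and G (Rule 7), but Y is never established.
Reached: U, X, and J — 3 of the 5.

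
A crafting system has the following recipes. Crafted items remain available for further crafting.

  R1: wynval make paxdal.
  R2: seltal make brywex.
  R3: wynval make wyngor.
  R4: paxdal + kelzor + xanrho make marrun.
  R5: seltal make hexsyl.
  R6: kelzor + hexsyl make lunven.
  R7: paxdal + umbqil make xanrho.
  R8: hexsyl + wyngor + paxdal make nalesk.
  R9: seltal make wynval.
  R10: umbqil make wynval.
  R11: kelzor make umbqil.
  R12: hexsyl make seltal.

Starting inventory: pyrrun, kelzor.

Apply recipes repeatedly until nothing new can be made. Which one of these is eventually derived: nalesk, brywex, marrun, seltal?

Using R11, kelzor makes umbqil.
Using R10, umbqil makes wynval.
Using R1, wynval makes paxdal.
Using R7, paxdal and umbqil make xanrho.
Using R4, paxdal, kelzor, and xanrho make marrun.
seltal would need hexsyl (R12), but hexsyl is never obtained. nalesk would need hexsyl, wyngor, and paxdal (R8), but hexsyl is never obtained. brywex would need seltal (R2), but seltal is never obtained.

marrun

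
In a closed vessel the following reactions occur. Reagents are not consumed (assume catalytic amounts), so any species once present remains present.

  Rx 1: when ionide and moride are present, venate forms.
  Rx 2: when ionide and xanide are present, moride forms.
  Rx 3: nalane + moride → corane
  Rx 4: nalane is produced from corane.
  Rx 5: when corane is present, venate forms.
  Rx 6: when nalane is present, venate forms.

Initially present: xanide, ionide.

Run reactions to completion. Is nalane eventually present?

No

nalane would need corane (Rx 4), but corane never forms.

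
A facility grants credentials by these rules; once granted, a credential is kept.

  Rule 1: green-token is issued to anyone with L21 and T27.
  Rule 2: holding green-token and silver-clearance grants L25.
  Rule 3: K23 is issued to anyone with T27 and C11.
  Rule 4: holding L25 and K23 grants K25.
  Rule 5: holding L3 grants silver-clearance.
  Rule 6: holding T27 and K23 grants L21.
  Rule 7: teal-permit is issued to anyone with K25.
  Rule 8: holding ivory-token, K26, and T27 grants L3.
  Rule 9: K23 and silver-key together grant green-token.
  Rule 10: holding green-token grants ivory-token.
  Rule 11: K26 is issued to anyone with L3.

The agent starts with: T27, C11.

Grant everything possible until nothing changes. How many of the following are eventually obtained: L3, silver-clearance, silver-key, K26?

L3 would need ivory-token, K26, and T27 (Rule 8), but K26 is never granted.
silver-clearance would need L3 (Rule 5), but L3 is never granted.
No rule produces silver-key, and it is not given.
K26 would need L3 (Rule 11), but L3 is never granted.
None of the 4 are reached.

0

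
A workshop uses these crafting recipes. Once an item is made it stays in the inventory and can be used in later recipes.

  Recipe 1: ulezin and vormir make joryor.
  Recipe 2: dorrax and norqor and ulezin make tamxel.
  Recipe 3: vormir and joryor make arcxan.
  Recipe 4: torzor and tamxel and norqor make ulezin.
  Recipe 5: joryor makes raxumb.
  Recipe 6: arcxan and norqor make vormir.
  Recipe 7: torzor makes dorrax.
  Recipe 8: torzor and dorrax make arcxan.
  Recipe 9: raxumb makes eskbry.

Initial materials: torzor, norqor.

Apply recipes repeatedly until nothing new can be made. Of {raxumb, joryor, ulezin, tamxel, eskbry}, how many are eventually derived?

0

raxumb would need joryor (Recipe 5), but joryor is never obtained.
joryor would need ulezin and vormir (Recipe 1), but ulezin is never obtained.
ulezin would need torzor, tamxel, and norqor (Recipe 4), but tamxel is never obtained.
tamxel would need dorrax, norqor, and ulezin (Recipe 2), but ulezin is never obtained.
eskbry would need raxumb (Recipe 9), but raxumb is never obtained.
None of the 5 are reached.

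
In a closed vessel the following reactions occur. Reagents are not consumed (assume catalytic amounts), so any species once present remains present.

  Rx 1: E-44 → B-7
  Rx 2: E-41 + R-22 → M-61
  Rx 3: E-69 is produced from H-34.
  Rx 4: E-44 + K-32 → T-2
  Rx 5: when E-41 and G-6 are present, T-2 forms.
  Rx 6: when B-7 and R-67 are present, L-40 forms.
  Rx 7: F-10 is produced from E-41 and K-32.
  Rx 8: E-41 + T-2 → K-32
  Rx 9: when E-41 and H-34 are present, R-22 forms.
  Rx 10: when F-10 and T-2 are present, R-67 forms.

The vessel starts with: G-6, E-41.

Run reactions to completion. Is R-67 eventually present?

Yes

E-41 and G-6 present → T-2 forms (Rx 5).
E-41 and T-2 present → K-32 forms (Rx 8).
E-41 and K-32 present → F-10 forms (Rx 7).
F-10 and T-2 present → R-67 forms (Rx 10).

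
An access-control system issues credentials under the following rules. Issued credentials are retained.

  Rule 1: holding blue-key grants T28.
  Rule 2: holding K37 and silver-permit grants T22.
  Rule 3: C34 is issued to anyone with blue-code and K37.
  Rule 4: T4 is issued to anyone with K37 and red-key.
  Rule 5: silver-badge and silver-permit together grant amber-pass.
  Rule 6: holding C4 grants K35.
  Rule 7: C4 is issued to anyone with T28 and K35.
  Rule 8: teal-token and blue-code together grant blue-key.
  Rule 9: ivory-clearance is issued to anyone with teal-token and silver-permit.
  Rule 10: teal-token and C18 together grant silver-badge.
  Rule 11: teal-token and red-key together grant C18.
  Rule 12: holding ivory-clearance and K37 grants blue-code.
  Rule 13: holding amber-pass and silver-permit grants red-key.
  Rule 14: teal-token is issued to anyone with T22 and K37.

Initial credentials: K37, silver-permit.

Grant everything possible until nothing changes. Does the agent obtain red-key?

No

red-key would need amber-pass and silver-permit (Rule 13), but amber-pass is never granted.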